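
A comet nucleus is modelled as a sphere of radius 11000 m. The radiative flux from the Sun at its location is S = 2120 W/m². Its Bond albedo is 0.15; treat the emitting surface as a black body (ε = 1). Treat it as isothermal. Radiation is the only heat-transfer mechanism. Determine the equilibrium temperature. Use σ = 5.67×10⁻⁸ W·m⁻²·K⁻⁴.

T ≈ 299 K

At equilibrium, absorbed power = emitted power.
Absorbing cross-section = πr² = 3.801×10⁸ m²; emitting surface = 4πr² = 1.521×10⁹ m² (ratio 4).
(1−a)S·A_cross = εσ·A_surf·T⁴  ⇒  T⁴ = (1−a)S/(4σ).
T⁴ = 0.850·2120/(4·5.67×10⁻⁸) = 7.945×10⁹ K⁴.
T = (7.945×10⁹)^(1/4).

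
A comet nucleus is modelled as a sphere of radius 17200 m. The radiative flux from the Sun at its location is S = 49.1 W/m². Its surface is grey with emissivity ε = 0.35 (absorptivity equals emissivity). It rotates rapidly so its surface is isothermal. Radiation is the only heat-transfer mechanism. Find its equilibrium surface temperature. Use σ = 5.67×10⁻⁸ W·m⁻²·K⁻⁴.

T ≈ 121 K

At equilibrium, absorbed power = emitted power.
Absorbing cross-section = πr² = 9.294×10⁸ m²; emitting surface = 4πr² = 3.718×10⁹ m² (ratio 4).
εS·A_cross = εσ·A_surf·T⁴  ⇒  T⁴ = S/(4σ)   (ε cancels).
T⁴ = 49.1/(4·5.67×10⁻⁸) = 2.165×10⁸ K⁴.
T = (2.165×10⁸)^(1/4).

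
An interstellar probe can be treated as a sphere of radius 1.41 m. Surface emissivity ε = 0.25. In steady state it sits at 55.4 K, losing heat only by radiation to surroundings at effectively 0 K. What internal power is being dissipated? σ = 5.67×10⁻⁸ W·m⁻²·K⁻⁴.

P ≈ 3.34 W

Steady state: P = εσA T⁴.
A = 4πr² = 24.98 m²; T⁴ = (55.4)⁴ = 9.420×10⁶ K⁴.
P = 0.25 × 5.67×10⁻⁸ × 24.98 × 9.420×10⁶.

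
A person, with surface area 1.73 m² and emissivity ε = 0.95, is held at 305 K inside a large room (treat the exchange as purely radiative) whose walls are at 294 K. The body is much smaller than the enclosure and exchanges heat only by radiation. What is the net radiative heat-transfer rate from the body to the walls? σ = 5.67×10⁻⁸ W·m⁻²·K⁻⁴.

For a small grey body in a large enclosure: P_net = εσA(T_body⁴ − T_wall⁴).
A = 1.73 m²; T_body⁴ − T_wall⁴ = 8.654×10⁹ − 7.471×10⁹ = 1.182×10⁹ K⁴.
|P_net| = 0.95·5.67×10⁻⁸·1.730·1.182×10⁹.

P_net ≈ 110 W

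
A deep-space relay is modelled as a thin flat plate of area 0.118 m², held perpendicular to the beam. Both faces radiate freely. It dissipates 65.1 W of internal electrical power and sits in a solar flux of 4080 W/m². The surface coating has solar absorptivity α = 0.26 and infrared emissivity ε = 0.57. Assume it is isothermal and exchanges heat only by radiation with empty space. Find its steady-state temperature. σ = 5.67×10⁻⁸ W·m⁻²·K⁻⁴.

At steady state, absorbed solar power + internal power = radiated power.
Absorbed: α·S·A_cross = 0.26·4080·0.1180 = 125.2 W (cross-section A).
Total input = 125.2 + 65.1 = 190.3 W.
Radiated: εσ·A_surf·T⁴ with A_surf = 2A = 0.2360 m².
T⁴ = 190.3/(0.57·5.67×10⁻⁸·0.2360) = 2.495×10¹⁰ K⁴.

T ≈ 397 K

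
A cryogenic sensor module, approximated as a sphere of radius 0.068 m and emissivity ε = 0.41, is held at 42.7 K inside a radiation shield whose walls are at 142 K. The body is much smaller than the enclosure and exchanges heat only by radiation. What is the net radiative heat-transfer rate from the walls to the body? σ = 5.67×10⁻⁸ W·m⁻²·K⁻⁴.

P_net ≈ 0.545 W

For a small grey body in a large enclosure: P_net = εσA(T_body⁴ − T_wall⁴).
A = 4πr² = 0.05811 m²; T_body⁴ − T_wall⁴ = 3.324×10⁶ − 4.066×10⁸ = -4.033×10⁸ K⁴.
|P_net| = 0.41·5.67×10⁻⁸·0.05811·4.033×10⁸.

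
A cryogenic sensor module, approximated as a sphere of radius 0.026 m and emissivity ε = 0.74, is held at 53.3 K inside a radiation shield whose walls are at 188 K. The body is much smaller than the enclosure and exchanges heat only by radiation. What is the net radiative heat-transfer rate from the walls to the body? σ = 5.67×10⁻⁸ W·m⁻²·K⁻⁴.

P_net ≈ 0.442 W

For a small grey body in a large enclosure: P_net = εσA(T_body⁴ − T_wall⁴).
A = 4πr² = 0.008495 m²; T_body⁴ − T_wall⁴ = 8.071×10⁶ − 1.249×10⁹ = -1.241×10⁹ K⁴.
|P_net| = 0.74·5.67×10⁻⁸·0.008495·1.241×10⁹.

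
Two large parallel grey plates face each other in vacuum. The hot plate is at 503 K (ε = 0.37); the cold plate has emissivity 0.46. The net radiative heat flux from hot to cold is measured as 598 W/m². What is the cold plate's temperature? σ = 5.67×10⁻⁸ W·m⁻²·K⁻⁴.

q = σ(T₁⁴ − T₂⁴)/(1/ε₁ + 1/ε₂ − 1); denominator = 3.877.
T₂⁴ = T₁⁴ − q·(1/ε₁+1/ε₂−1)/σ = 6.401×10¹⁰ − 598·3.877/5.67×10⁻⁸
    = 2.313×10¹⁰ K⁴.

T₂ ≈ 390 K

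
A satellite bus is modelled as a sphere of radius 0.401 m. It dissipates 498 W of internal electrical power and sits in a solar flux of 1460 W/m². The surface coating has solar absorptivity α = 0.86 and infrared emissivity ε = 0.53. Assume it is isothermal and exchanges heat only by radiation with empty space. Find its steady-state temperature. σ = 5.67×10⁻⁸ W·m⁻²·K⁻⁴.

At steady state, absorbed solar power + internal power = radiated power.
Absorbed: α·S·A_cross = 0.86·1460·0.5052 = 634.3 W (cross-section πr²).
Total input = 634.3 + 498 = 1132 W.
Radiated: εσ·A_surf·T⁴ with A_surf = 4πr² = 2.021 m².
T⁴ = 1132/(0.53·5.67×10⁻⁸·2.021) = 1.865×10¹⁰ K⁴.

T ≈ 370 K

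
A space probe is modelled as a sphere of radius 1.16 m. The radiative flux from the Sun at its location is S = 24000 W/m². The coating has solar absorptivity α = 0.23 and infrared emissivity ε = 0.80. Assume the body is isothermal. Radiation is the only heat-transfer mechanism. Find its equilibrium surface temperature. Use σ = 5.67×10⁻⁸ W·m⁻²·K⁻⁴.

At equilibrium, absorbed power = emitted power.
Absorbing cross-section = πr² = 4.227 m²; emitting surface = 4πr² = 16.91 m² (ratio 4).
αS·A_cross = εσ·A_surf·T⁴  ⇒  T⁴ = αS/(ε·4σ).
T⁴ = 0.230·24000/(0.80·4·5.67×10⁻⁸) = 3.042×10¹⁰ K⁴.
T = (3.042×10¹⁰)^(1/4).

T ≈ 418 K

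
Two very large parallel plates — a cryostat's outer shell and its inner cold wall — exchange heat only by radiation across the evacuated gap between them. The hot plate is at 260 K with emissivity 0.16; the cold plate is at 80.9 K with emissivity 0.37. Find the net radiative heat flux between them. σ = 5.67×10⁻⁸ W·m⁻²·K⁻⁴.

For two infinite grey parallel plates, q = σ(T₁⁴ − T₂⁴)/(1/ε₁ + 1/ε₂ − 1).
T₁⁴ − T₂⁴ = 4.570×10⁹ − 4.283×10⁷ = 4.527×10⁹ K⁴.
1/ε₁ + 1/ε₂ − 1 = 6.250 + 2.703 − 1 = 7.953.
q = 5.67×10⁻⁸ × 4.527×10⁹ / 7.953.

q ≈ 32.3 W/m²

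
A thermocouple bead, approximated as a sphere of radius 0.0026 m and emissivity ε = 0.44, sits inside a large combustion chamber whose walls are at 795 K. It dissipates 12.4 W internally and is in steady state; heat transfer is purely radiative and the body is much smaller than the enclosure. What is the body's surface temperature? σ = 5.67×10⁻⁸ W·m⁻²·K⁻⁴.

T ≈ 1580 K

For a small grey body in a large enclosure, net radiated power = εσA(T⁴ − T_w⁴).
Steady state: P = εσA(T⁴ − T_w⁴) with A = 4πr² = 8.495×10⁻⁵ m².
T⁴ = P/(εσA) + T_w⁴ = 12.4/(0.44·5.67×10⁻⁸·8.495×10⁻⁵) + (795)⁴
    = 5.851×10¹² + 3.995×10¹¹ = 6.250×10¹² K⁴.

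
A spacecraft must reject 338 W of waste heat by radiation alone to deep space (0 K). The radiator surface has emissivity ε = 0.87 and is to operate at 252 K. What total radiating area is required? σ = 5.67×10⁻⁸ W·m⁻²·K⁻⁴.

P = εσA T⁴ ⇒ A = P/(εσT⁴).
T⁴ = 4.033×10⁹ K⁴.
A = 338/(0.87 × 5.67×10⁻⁸ × 4.033×10⁹).

A ≈ 1.70 m²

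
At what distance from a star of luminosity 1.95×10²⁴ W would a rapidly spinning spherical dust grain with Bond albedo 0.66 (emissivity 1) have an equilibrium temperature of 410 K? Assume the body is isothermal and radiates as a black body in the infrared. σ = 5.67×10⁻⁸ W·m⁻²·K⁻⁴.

d ≈ 2.87×10⁹ m

For an isothermal black-emitting sphere, (1−a)S·πr² = σ·4πr²·T⁴ ⇒ S = 4σT⁴/(1−a).
S = 4·5.67×10⁻⁸·(410)⁴/0.340 = 18850 W/m².
Flux falls as S = L/(4πd²), so d = √(L/(4πS)) = √(1.95×10²⁴/(4π·18850)).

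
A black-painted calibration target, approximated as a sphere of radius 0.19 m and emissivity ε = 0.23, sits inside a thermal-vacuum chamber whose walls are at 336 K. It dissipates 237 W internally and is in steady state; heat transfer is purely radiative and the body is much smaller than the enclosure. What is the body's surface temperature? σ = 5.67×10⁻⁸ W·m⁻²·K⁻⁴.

T ≈ 479 K

For a small grey body in a large enclosure, net radiated power = εσA(T⁴ − T_w⁴).
Steady state: P = εσA(T⁴ − T_w⁴) with A = 4πr² = 0.4536 m².
T⁴ = P/(εσA) + T_w⁴ = 237/(0.23·5.67×10⁻⁸·0.4536) + (336)⁴
    = 4.006×10¹⁰ + 1.275×10¹⁰ = 5.281×10¹⁰ K⁴.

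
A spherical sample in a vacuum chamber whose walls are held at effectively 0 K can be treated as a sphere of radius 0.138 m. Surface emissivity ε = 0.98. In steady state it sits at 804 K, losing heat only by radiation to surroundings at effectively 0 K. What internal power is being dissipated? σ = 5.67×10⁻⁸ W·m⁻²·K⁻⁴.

P ≈ 5560 W

Steady state: P = εσA T⁴.
A = 4πr² = 0.2393 m²; T⁴ = (804)⁴ = 4.179×10¹¹ K⁴.
P = 0.98 × 5.67×10⁻⁸ × 0.2393 × 4.179×10¹¹.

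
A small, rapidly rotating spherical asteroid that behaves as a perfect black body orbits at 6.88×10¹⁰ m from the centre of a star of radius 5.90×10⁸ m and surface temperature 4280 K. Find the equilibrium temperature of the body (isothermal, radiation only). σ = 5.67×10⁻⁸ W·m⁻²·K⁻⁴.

The star's surface emits σT_*⁴; at distance d the flux is S = σT_*⁴(R_*/d)².
S = 5.67×10⁻⁸·(4280)⁴·(5.90×10⁸/6.88×10¹⁰)² = 1399 W/m².
For an isothermal sphere T⁴ = (1−a)S/(4σ) = 6.169×10⁹ K⁴.

T ≈ 280 K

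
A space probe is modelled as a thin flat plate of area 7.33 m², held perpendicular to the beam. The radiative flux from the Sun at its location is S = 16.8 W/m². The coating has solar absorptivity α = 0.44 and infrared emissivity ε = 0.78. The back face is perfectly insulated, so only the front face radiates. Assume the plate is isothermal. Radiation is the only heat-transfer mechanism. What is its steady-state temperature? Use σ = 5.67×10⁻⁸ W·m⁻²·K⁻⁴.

At equilibrium, absorbed power = emitted power.
Absorbing cross-section = A = 7.330 m²; emitting surface = A = 7.330 m² (ratio 1).
αS·A_cross = εσ·A_surf·T⁴  ⇒  T⁴ = αS/(ε·1σ).
T⁴ = 0.440·16.8/(0.78·1·5.67×10⁻⁸) = 1.671×10⁸ K⁴.
T = (1.671×10⁸)^(1/4).

T ≈ 114 K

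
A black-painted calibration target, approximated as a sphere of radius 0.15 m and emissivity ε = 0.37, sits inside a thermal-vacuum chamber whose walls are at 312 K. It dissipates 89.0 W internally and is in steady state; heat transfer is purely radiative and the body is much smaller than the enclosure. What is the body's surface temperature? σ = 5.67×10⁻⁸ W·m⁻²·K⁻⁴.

For a small grey body in a large enclosure, net radiated power = εσA(T⁴ − T_w⁴).
Steady state: P = εσA(T⁴ − T_w⁴) with A = 4πr² = 0.2827 m².
T⁴ = P/(εσA) + T_w⁴ = 89.0/(0.37·5.67×10⁻⁸·0.2827) + (312)⁴
    = 1.500×10¹⁰ + 9.476×10⁹ = 2.448×10¹⁰ K⁴.

T ≈ 396 K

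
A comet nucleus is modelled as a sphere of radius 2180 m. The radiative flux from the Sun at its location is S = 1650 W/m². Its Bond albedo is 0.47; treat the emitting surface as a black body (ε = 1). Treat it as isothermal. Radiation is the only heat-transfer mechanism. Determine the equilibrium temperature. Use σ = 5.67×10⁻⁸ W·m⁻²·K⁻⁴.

At equilibrium, absorbed power = emitted power.
Absorbing cross-section = πr² = 1.493×10⁷ m²; emitting surface = 4πr² = 5.972×10⁷ m² (ratio 4).
(1−a)S·A_cross = εσ·A_surf·T⁴  ⇒  T⁴ = (1−a)S/(4σ).
T⁴ = 0.530·1650/(4·5.67×10⁻⁸) = 3.856×10⁹ K⁴.
T = (3.856×10⁹)^(1/4).

T ≈ 249 K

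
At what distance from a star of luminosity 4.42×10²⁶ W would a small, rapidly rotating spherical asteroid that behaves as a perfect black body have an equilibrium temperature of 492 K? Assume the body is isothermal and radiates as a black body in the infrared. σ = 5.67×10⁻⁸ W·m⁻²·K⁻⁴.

d ≈ 5.14×10¹⁰ m

For an isothermal black-emitting sphere, (1−a)S·πr² = σ·4πr²·T⁴ ⇒ S = 4σT⁴/(1−a).
S = 4·5.67×10⁻⁸·(492)⁴/1.00 = 13290 W/m².
Flux falls as S = L/(4πd²), so d = √(L/(4πS)) = √(4.42×10²⁶/(4π·13290)).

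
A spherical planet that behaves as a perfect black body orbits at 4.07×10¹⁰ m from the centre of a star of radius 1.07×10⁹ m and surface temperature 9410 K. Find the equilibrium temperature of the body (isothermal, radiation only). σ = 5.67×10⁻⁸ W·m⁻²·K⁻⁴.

T ≈ 1080 K

The star's surface emits σT_*⁴; at distance d the flux is S = σT_*⁴(R_*/d)².
S = 5.67×10⁻⁸·(9410)⁴·(1.07×10⁹/4.07×10¹⁰)² = 3.073×10⁵ W/m².
For an isothermal sphere T⁴ = (1−a)S/(4σ) = 1.355×10¹² K⁴.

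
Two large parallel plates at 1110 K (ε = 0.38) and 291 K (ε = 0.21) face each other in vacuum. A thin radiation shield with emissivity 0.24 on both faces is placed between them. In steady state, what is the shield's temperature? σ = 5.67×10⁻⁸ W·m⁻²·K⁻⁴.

T_s ≈ 969 K

In steady state the net flux on the hot side equals that on the cold side.
σ(T₁⁴−T_s⁴)/D₁ = σ(T_s⁴−T₂⁴)/D₂, with D₁ = 1/ε₁+1/ε_s−1 = 5.798, D₂ = 1/ε_s+1/ε₂−1 = 7.929.
Solve for T_s⁴: T_s⁴ = (D₂·T₁⁴ + D₁·T₂⁴)/(D₁+D₂) = 8.799×10¹¹ K⁴.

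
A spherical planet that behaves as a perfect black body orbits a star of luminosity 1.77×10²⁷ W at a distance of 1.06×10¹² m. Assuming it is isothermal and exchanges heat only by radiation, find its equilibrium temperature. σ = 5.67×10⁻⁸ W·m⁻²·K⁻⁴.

First find the stellar flux at distance d: S = L/(4πd²) = 1.77×10²⁷/(4π·(1.06×10¹²)²) = 125.4 W/m².
For an isothermal sphere, absorbed (1−a)S·πr² = emitted σ·4πr²·T⁴, so T⁴ = (1−a)S/(4σ).
T⁴ = 1.00·125.4/(4·5.67×10⁻⁸) = 5.527×10⁸ K⁴.

T ≈ 153 K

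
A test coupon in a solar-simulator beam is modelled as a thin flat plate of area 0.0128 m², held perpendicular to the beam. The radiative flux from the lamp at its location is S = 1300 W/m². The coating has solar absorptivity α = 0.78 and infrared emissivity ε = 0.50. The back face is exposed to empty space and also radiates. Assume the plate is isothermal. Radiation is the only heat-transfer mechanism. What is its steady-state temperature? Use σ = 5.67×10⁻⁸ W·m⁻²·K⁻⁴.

T ≈ 366 K

At equilibrium, absorbed power = emitted power.
Absorbing cross-section = A = 0.01280 m²; emitting surface = 2A = 0.02560 m² (ratio 2).
αS·A_cross = εσ·A_surf·T⁴  ⇒  T⁴ = αS/(ε·2σ).
T⁴ = 0.780·1300/(0.50·2·5.67×10⁻⁸) = 1.788×10¹⁰ K⁴.
T = (1.788×10¹⁰)^(1/4).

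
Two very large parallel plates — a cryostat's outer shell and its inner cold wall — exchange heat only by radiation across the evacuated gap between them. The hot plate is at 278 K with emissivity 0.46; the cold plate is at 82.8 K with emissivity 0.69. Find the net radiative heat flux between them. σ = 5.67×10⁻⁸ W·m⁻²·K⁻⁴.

For two infinite grey parallel plates, q = σ(T₁⁴ − T₂⁴)/(1/ε₁ + 1/ε₂ − 1).
T₁⁴ − T₂⁴ = 5.973×10⁹ − 4.700×10⁷ = 5.926×10⁹ K⁴.
1/ε₁ + 1/ε₂ − 1 = 2.174 + 1.449 − 1 = 2.623.
q = 5.67×10⁻⁸ × 5.926×10⁹ / 2.623.

q ≈ 128 W/m²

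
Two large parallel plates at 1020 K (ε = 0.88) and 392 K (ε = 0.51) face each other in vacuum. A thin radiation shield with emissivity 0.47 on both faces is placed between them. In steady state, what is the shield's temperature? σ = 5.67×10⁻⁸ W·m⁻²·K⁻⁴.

T_s ≈ 893 K

In steady state the net flux on the hot side equals that on the cold side.
σ(T₁⁴−T_s⁴)/D₁ = σ(T_s⁴−T₂⁴)/D₂, with D₁ = 1/ε₁+1/ε_s−1 = 2.264, D₂ = 1/ε_s+1/ε₂−1 = 3.088.
Solve for T_s⁴: T_s⁴ = (D₂·T₁⁴ + D₁·T₂⁴)/(D₁+D₂) = 6.346×10¹¹ K⁴.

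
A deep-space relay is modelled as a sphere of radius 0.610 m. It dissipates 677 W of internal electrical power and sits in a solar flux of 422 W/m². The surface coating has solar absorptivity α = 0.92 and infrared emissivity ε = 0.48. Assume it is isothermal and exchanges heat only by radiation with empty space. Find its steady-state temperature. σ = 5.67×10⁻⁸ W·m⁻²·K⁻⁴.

At steady state, absorbed solar power + internal power = radiated power.
Absorbed: α·S·A_cross = 0.92·422·1.169 = 453.8 W (cross-section πr²).
Total input = 453.8 + 677 = 1131 W.
Radiated: εσ·A_surf·T⁴ with A_surf = 4πr² = 4.676 m².
T⁴ = 1131/(0.48·5.67×10⁻⁸·4.676) = 8.886×10⁹ K⁴.

T ≈ 307 K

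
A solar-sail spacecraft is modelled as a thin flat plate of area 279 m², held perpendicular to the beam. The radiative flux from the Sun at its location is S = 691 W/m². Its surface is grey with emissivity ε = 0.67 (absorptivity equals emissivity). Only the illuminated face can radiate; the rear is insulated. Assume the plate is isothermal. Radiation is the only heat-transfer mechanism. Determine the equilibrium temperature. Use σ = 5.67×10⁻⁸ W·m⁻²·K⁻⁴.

At equilibrium, absorbed power = emitted power.
Absorbing cross-section = A = 279.0 m²; emitting surface = A = 279.0 m² (ratio 1).
εS·A_cross = εσ·A_surf·T⁴  ⇒  T⁴ = S/(1σ)   (ε cancels).
T⁴ = 691/(1·5.67×10⁻⁸) = 1.219×10¹⁰ K⁴.
T = (1.219×10¹⁰)^(1/4).

T ≈ 332 K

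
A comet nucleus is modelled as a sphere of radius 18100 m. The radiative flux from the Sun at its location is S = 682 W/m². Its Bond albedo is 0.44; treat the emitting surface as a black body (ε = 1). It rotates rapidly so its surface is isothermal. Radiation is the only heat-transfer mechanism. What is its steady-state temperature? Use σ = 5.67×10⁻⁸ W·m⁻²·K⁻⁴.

At equilibrium, absorbed power = emitted power.
Absorbing cross-section = πr² = 1.029×10⁹ m²; emitting surface = 4πr² = 4.117×10⁹ m² (ratio 4).
(1−a)S·A_cross = εσ·A_surf·T⁴  ⇒  T⁴ = (1−a)S/(4σ).
T⁴ = 0.560·682/(4·5.67×10⁻⁸) = 1.684×10⁹ K⁴.
T = (1.684×10⁹)^(1/4).

T ≈ 203 K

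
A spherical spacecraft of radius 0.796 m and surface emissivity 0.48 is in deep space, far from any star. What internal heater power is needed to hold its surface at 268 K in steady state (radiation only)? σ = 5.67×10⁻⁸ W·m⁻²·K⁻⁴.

P ≈ 1120 W

P = εσ·4πr²·T⁴.
4πr² = 7.962 m²; T⁴ = 5.159×10⁹ K⁴.
P = 0.48·5.67×10⁻⁸·7.962·5.159×10⁹.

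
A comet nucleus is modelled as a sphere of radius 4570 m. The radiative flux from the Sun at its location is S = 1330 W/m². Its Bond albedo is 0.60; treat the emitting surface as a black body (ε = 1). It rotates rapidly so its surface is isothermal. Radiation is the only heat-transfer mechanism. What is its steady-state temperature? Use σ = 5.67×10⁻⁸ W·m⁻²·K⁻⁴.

T ≈ 220 K

At equilibrium, absorbed power = emitted power.
Absorbing cross-section = πr² = 6.561×10⁷ m²; emitting surface = 4πr² = 2.624×10⁸ m² (ratio 4).
(1−a)S·A_cross = εσ·A_surf·T⁴  ⇒  T⁴ = (1−a)S/(4σ).
T⁴ = 0.400·1330/(4·5.67×10⁻⁸) = 2.346×10⁹ K⁴.
T = (2.346×10⁹)^(1/4).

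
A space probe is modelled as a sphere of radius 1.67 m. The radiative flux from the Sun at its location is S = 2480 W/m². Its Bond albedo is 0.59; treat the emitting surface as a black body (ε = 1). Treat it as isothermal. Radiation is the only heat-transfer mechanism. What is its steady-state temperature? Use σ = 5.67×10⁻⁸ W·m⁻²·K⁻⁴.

At equilibrium, absorbed power = emitted power.
Absorbing cross-section = πr² = 8.762 m²; emitting surface = 4πr² = 35.05 m² (ratio 4).
(1−a)S·A_cross = εσ·A_surf·T⁴  ⇒  T⁴ = (1−a)S/(4σ).
T⁴ = 0.410·2480/(4·5.67×10⁻⁸) = 4.483×10⁹ K⁴.
T = (4.483×10⁹)^(1/4).

T ≈ 259 K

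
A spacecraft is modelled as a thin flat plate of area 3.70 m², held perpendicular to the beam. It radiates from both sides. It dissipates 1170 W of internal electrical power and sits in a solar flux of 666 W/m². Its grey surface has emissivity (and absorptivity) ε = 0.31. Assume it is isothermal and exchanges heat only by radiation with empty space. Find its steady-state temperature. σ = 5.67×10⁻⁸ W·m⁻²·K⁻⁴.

T ≈ 349 K

At steady state, absorbed solar power + internal power = radiated power.
Absorbed: α·S·A_cross = 0.31·666·3.700 = 763.9 W (cross-section A).
Total input = 763.9 + 1170 = 1934 W.
Radiated: εσ·A_surf·T⁴ with A_surf = 2A = 7.400 m².
T⁴ = 1934/(0.31·5.67×10⁻⁸·7.400) = 1.487×10¹⁰ K⁴.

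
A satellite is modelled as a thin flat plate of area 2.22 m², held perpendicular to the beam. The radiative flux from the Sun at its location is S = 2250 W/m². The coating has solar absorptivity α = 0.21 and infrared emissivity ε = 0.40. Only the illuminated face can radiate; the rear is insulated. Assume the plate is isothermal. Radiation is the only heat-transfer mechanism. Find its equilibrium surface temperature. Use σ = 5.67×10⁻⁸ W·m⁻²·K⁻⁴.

At equilibrium, absorbed power = emitted power.
Absorbing cross-section = A = 2.220 m²; emitting surface = A = 2.220 m² (ratio 1).
αS·A_cross = εσ·A_surf·T⁴  ⇒  T⁴ = αS/(ε·1σ).
T⁴ = 0.210·2250/(0.40·1·5.67×10⁻⁸) = 2.083×10¹⁰ K⁴.
T = (2.083×10¹⁰)^(1/4).

T ≈ 380 K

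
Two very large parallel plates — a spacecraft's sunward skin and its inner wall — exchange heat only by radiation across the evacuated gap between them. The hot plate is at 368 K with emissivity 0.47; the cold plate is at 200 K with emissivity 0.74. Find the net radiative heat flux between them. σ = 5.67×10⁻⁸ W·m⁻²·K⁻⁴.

For two infinite grey parallel plates, q = σ(T₁⁴ − T₂⁴)/(1/ε₁ + 1/ε₂ − 1).
T₁⁴ − T₂⁴ = 1.834×10¹⁰ − 1.600×10⁹ = 1.674×10¹⁰ K⁴.
1/ε₁ + 1/ε₂ − 1 = 2.128 + 1.351 − 1 = 2.479.
q = 5.67×10⁻⁸ × 1.674×10¹⁰ / 2.479.

q ≈ 383 W/m²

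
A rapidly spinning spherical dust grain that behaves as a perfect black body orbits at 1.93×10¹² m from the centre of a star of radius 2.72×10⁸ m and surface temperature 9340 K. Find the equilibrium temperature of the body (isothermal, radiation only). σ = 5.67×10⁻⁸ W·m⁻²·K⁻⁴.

The star's surface emits σT_*⁴; at distance d the flux is S = σT_*⁴(R_*/d)².
S = 5.67×10⁻⁸·(9340)⁴·(2.72×10⁸/1.93×10¹²)² = 8.570 W/m².
For an isothermal sphere T⁴ = (1−a)S/(4σ) = 3.779×10⁷ K⁴.

T ≈ 78.4 K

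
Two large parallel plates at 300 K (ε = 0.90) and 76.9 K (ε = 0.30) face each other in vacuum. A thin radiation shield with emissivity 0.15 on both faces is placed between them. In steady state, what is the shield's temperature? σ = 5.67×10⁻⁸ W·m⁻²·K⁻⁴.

T_s ≈ 261 K

In steady state the net flux on the hot side equals that on the cold side.
σ(T₁⁴−T_s⁴)/D₁ = σ(T_s⁴−T₂⁴)/D₂, with D₁ = 1/ε₁+1/ε_s−1 = 6.778, D₂ = 1/ε_s+1/ε₂−1 = 9.000.
Solve for T_s⁴: T_s⁴ = (D₂·T₁⁴ + D₁·T₂⁴)/(D₁+D₂) = 4.635×10⁹ K⁴.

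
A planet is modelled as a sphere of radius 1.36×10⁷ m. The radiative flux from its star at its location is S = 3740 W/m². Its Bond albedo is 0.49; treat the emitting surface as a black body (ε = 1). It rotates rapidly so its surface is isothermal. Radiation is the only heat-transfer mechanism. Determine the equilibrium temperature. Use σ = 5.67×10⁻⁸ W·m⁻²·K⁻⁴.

T ≈ 303 K

At equilibrium, absorbed power = emitted power.
Absorbing cross-section = πr² = 5.811×10¹⁴ m²; emitting surface = 4πr² = 2.324×10¹⁵ m² (ratio 4).
(1−a)S·A_cross = εσ·A_surf·T⁴  ⇒  T⁴ = (1−a)S/(4σ).
T⁴ = 0.510·3740/(4·5.67×10⁻⁸) = 8.410×10⁹ K⁴.
T = (8.410×10⁹)^(1/4).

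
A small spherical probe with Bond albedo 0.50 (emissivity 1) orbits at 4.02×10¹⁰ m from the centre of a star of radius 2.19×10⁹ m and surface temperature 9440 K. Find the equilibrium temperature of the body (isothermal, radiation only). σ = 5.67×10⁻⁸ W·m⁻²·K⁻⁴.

T ≈ 1310 K

The star's surface emits σT_*⁴; at distance d the flux is S = σT_*⁴(R_*/d)².
S = 5.67×10⁻⁸·(9440)⁴·(2.19×10⁹/4.02×10¹⁰)² = 1.336×10⁶ W/m².
For an isothermal sphere T⁴ = (1−a)S/(4σ) = 2.946×10¹² K⁴.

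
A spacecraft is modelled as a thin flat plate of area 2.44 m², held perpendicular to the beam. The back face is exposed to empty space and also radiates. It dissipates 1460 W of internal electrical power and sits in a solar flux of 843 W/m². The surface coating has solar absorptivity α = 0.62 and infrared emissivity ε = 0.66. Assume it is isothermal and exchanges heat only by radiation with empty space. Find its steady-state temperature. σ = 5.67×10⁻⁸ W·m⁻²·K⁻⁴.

T ≈ 350 K

At steady state, absorbed solar power + internal power = radiated power.
Absorbed: α·S·A_cross = 0.62·843·2.440 = 1275 W (cross-section A).
Total input = 1275 + 1460 = 2735 W.
Radiated: εσ·A_surf·T⁴ with A_surf = 2A = 4.880 m².
T⁴ = 2735/(0.66·5.67×10⁻⁸·4.880) = 1.498×10¹⁰ K⁴.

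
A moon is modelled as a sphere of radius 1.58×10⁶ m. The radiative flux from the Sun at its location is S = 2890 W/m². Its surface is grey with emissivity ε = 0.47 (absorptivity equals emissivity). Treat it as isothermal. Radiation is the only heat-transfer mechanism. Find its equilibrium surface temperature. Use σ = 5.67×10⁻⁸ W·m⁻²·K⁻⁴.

At equilibrium, absorbed power = emitted power.
Absorbing cross-section = πr² = 7.843×10¹² m²; emitting surface = 4πr² = 3.137×10¹³ m² (ratio 4).
εS·A_cross = εσ·A_surf·T⁴  ⇒  T⁴ = S/(4σ)   (ε cancels).
T⁴ = 2890/(4·5.67×10⁻⁸) = 1.274×10¹⁰ K⁴.
T = (1.274×10¹⁰)^(1/4).

T ≈ 336 K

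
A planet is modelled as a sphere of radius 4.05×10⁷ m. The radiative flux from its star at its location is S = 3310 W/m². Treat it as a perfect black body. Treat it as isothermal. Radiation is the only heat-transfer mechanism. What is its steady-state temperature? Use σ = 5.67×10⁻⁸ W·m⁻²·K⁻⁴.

At equilibrium, absorbed power = emitted power.
Absorbing cross-section = πr² = 5.153×10¹⁵ m²; emitting surface = 4πr² = 2.061×10¹⁶ m² (ratio 4).
S·A_cross = εσ·A_surf·T⁴  ⇒  T⁴ = S/(4σ).
T⁴ = 1.00·3310/(4·5.67×10⁻⁸) = 1.459×10¹⁰ K⁴.
T = (1.459×10¹⁰)^(1/4).

T ≈ 348 K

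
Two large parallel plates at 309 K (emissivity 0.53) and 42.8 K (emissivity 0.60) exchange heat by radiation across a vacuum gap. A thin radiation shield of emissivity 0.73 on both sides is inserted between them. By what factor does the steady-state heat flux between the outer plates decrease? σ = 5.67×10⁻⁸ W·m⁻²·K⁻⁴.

factor ≈ 1.68

Without shield: q₀ = σΔ(T⁴)/(1/ε₁+1/ε₂−1) with denominator 2.553.
With shield the two gaps are in series; the resistances add: (1/ε₁+1/ε_s−1)+(1/ε_s+1/ε₂−1) = 2.257+2.037 = 4.293.
Heat-flux ratio q₀/q = 4.293/2.553.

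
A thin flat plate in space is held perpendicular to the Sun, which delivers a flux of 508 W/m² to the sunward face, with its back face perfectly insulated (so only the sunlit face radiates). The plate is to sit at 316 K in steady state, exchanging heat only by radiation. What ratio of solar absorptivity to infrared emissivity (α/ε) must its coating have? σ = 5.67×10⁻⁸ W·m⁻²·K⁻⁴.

Balance: αS·A = εσ·1A·T⁴ ⇒ α/ε = σT⁴/S.
α/ε = 5.67×10⁻⁸·(316)⁴/508 = 5.67×10⁻⁸·9.971×10⁹/508.

α/ε ≈ 1.11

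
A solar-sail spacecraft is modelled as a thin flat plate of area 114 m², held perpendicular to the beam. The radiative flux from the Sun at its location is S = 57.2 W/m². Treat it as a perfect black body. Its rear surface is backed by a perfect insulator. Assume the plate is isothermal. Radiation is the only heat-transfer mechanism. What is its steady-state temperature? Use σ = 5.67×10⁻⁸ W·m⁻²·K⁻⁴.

At equilibrium, absorbed power = emitted power.
Absorbing cross-section = A = 114.0 m²; emitting surface = A = 114.0 m² (ratio 1).
S·A_cross = εσ·A_surf·T⁴  ⇒  T⁴ = S/(1σ).
T⁴ = 1.00·57.2/(1·5.67×10⁻⁸) = 1.009×10⁹ K⁴.
T = (1.009×10⁹)^(1/4).

T ≈ 178 K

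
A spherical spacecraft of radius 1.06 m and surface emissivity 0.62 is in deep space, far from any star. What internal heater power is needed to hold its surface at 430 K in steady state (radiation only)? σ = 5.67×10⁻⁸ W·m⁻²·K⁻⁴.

P = εσ·4πr²·T⁴.
4πr² = 14.12 m²; T⁴ = 3.419×10¹⁰ K⁴.
P = 0.62·5.67×10⁻⁸·14.12·3.419×10¹⁰.

P ≈ 17000 W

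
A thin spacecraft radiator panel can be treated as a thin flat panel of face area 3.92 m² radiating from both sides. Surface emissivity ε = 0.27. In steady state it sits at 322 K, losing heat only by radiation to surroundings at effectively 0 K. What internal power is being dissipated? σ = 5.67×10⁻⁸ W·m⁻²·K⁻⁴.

Steady state: P = εσA T⁴.
A = 2·3.92 = 7.840 m²; T⁴ = (322)⁴ = 1.075×10¹⁰ K⁴.
P = 0.27 × 5.67×10⁻⁸ × 7.840 × 1.075×10¹⁰.

P ≈ 1290 W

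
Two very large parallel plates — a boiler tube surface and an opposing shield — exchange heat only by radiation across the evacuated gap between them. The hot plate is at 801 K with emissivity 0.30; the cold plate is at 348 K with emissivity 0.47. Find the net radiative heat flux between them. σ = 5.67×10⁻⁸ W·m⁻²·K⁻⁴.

For two infinite grey parallel plates, q = σ(T₁⁴ − T₂⁴)/(1/ε₁ + 1/ε₂ − 1).
T₁⁴ − T₂⁴ = 4.117×10¹¹ − 1.467×10¹⁰ = 3.970×10¹¹ K⁴.
1/ε₁ + 1/ε₂ − 1 = 3.333 + 2.128 − 1 = 4.461.
q = 5.67×10⁻⁸ × 3.970×10¹¹ / 4.461.

q ≈ 5050 W/m²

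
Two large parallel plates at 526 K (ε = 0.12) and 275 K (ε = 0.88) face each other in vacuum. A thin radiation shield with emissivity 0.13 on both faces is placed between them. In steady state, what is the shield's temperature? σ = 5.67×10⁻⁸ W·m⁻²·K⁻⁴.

In steady state the net flux on the hot side equals that on the cold side.
σ(T₁⁴−T_s⁴)/D₁ = σ(T_s⁴−T₂⁴)/D₂, with D₁ = 1/ε₁+1/ε_s−1 = 15.03, D₂ = 1/ε_s+1/ε₂−1 = 7.829.
Solve for T_s⁴: T_s⁴ = (D₂·T₁⁴ + D₁·T₂⁴)/(D₁+D₂) = 2.998×10¹⁰ K⁴.

T_s ≈ 416 K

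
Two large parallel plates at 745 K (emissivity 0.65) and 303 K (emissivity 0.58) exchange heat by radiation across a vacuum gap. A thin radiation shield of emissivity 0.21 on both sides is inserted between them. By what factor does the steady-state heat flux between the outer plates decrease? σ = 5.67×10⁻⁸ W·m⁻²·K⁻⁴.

factor ≈ 4.77

Without shield: q₀ = σΔ(T⁴)/(1/ε₁+1/ε₂−1) with denominator 2.263.
With shield the two gaps are in series; the resistances add: (1/ε₁+1/ε_s−1)+(1/ε_s+1/ε₂−1) = 5.300+5.486 = 10.79.
Heat-flux ratio q₀/q = 10.79/2.263.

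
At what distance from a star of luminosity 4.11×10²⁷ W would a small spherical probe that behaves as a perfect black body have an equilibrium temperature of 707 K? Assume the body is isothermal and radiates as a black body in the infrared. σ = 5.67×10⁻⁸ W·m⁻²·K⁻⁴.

For an isothermal black-emitting sphere, (1−a)S·πr² = σ·4πr²·T⁴ ⇒ S = 4σT⁴/(1−a).
S = 4·5.67×10⁻⁸·(707)⁴/1.00 = 56670 W/m².
Flux falls as S = L/(4πd²), so d = √(L/(4πS)) = √(4.11×10²⁷/(4π·56670)).

d ≈ 7.60×10¹⁰ m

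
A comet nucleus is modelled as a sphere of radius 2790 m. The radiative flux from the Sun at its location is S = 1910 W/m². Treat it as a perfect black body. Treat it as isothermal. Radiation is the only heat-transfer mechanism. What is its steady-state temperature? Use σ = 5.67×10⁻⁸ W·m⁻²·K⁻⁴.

At equilibrium, absorbed power = emitted power.
Absorbing cross-section = πr² = 2.445×10⁷ m²; emitting surface = 4πr² = 9.782×10⁷ m² (ratio 4).
S·A_cross = εσ·A_surf·T⁴  ⇒  T⁴ = S/(4σ).
T⁴ = 1.00·1910/(4·5.67×10⁻⁸) = 8.422×10⁹ K⁴.
T = (8.422×10⁹)^(1/4).

T ≈ 303 K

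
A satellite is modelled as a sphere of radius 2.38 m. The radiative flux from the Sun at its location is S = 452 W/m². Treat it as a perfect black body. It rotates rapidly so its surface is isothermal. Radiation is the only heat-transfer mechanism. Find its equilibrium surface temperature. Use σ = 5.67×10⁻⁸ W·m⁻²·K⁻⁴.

At equilibrium, absorbed power = emitted power.
Absorbing cross-section = πr² = 17.80 m²; emitting surface = 4πr² = 71.18 m² (ratio 4).
S·A_cross = εσ·A_surf·T⁴  ⇒  T⁴ = S/(4σ).
T⁴ = 1.00·452/(4·5.67×10⁻⁸) = 1.993×10⁹ K⁴.
T = (1.993×10⁹)^(1/4).

T ≈ 211 K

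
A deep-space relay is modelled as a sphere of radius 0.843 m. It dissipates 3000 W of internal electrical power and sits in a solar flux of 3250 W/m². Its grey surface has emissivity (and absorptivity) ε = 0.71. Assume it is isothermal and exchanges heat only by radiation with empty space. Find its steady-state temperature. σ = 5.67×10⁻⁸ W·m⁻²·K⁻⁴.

T ≈ 388 K

At steady state, absorbed solar power + internal power = radiated power.
Absorbed: α·S·A_cross = 0.71·3250·2.233 = 5152 W (cross-section πr²).
Total input = 5152 + 3000 = 8152 W.
Radiated: εσ·A_surf·T⁴ with A_surf = 4πr² = 8.930 m².
T⁴ = 8152/(0.71·5.67×10⁻⁸·8.930) = 2.267×10¹⁰ K⁴.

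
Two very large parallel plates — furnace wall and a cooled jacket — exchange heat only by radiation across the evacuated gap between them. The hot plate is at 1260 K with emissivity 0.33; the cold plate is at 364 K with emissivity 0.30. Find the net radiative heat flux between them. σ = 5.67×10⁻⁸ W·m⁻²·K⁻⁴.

For two infinite grey parallel plates, q = σ(T₁⁴ − T₂⁴)/(1/ε₁ + 1/ε₂ − 1).
T₁⁴ − T₂⁴ = 2.520×10¹² − 1.756×10¹⁰ = 2.503×10¹² K⁴.
1/ε₁ + 1/ε₂ − 1 = 3.030 + 3.333 − 1 = 5.364.
q = 5.67×10⁻⁸ × 2.503×10¹² / 5.364.

q ≈ 26500 W/m²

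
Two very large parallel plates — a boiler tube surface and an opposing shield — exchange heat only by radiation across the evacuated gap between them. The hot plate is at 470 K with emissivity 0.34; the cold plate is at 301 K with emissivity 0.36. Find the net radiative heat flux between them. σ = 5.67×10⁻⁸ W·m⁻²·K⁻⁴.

For two infinite grey parallel plates, q = σ(T₁⁴ − T₂⁴)/(1/ε₁ + 1/ε₂ − 1).
T₁⁴ − T₂⁴ = 4.880×10¹⁰ − 8.209×10⁹ = 4.059×10¹⁰ K⁴.
1/ε₁ + 1/ε₂ − 1 = 2.941 + 2.778 − 1 = 4.719.
q = 5.67×10⁻⁸ × 4.059×10¹⁰ / 4.719.

q ≈ 488 W/m²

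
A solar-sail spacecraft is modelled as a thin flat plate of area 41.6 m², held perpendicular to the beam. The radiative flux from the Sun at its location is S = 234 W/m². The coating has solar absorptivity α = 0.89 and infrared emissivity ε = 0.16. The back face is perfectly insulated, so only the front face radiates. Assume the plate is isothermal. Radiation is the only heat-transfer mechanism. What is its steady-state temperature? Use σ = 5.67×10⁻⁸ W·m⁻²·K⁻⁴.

T ≈ 389 K

At equilibrium, absorbed power = emitted power.
Absorbing cross-section = A = 41.60 m²; emitting surface = A = 41.60 m² (ratio 1).
αS·A_cross = εσ·A_surf·T⁴  ⇒  T⁴ = αS/(ε·1σ).
T⁴ = 0.890·234/(0.16·1·5.67×10⁻⁸) = 2.296×10¹⁰ K⁴.
T = (2.296×10¹⁰)^(1/4).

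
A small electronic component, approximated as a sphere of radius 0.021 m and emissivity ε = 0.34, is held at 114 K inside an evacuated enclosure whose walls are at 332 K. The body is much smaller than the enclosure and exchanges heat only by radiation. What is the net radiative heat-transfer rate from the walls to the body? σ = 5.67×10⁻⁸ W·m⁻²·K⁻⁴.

For a small grey body in a large enclosure: P_net = εσA(T_body⁴ − T_wall⁴).
A = 4πr² = 0.005542 m²; T_body⁴ − T_wall⁴ = 1.689×10⁸ − 1.215×10¹⁰ = -1.198×10¹⁰ K⁴.
|P_net| = 0.34·5.67×10⁻⁸·0.005542·1.198×10¹⁰.

P_net ≈ 1.28 W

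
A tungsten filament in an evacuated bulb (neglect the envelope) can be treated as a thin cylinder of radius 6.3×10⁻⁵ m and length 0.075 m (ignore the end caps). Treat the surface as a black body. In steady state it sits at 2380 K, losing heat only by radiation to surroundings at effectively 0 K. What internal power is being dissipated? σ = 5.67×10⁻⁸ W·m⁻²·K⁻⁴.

Steady state: P = εσA T⁴.
A = 2πrL = 2.969×10⁻⁵ m²; T⁴ = (2380)⁴ = 3.209×10¹³ K⁴.
P = 1.0 × 5.67×10⁻⁸ × 2.969×10⁻⁵ × 3.209×10¹³.

P ≈ 54.0 W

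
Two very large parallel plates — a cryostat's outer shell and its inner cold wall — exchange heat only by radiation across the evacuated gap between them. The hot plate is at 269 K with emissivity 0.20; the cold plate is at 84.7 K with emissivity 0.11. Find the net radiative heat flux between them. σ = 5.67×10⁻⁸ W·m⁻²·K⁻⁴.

q ≈ 22.5 W/m²

For two infinite grey parallel plates, q = σ(T₁⁴ − T₂⁴)/(1/ε₁ + 1/ε₂ − 1).
T₁⁴ − T₂⁴ = 5.236×10⁹ − 5.147×10⁷ = 5.185×10⁹ K⁴.
1/ε₁ + 1/ε₂ − 1 = 5.000 + 9.091 − 1 = 13.09.
q = 5.67×10⁻⁸ × 5.185×10⁹ / 13.09.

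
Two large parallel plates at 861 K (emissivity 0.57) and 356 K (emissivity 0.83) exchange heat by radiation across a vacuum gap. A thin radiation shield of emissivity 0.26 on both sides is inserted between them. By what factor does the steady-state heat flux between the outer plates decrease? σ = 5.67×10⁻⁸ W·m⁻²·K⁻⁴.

factor ≈ 4.42

Without shield: q₀ = σΔ(T⁴)/(1/ε₁+1/ε₂−1) with denominator 1.959.
With shield the two gaps are in series; the resistances add: (1/ε₁+1/ε_s−1)+(1/ε_s+1/ε₂−1) = 4.601+4.051 = 8.652.
Heat-flux ratio q₀/q = 8.652/1.959.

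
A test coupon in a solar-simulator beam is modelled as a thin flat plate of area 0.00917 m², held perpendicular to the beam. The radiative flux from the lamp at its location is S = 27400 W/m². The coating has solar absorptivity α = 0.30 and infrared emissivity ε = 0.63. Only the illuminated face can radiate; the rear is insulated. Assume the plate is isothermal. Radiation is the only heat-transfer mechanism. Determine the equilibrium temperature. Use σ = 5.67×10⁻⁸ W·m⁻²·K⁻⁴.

At equilibrium, absorbed power = emitted power.
Absorbing cross-section = A = 0.009170 m²; emitting surface = A = 0.009170 m² (ratio 1).
αS·A_cross = εσ·A_surf·T⁴  ⇒  T⁴ = αS/(ε·1σ).
T⁴ = 0.300·27400/(0.63·1·5.67×10⁻⁸) = 2.301×10¹¹ K⁴.
T = (2.301×10¹¹)^(1/4).

T ≈ 693 K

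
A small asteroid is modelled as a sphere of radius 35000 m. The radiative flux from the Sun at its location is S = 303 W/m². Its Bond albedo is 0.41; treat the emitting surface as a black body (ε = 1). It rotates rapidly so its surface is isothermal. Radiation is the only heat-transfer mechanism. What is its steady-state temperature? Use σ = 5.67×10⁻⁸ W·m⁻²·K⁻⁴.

T ≈ 168 K

At equilibrium, absorbed power = emitted power.
Absorbing cross-section = πr² = 3.848×10⁹ m²; emitting surface = 4πr² = 1.539×10¹⁰ m² (ratio 4).
(1−a)S·A_cross = εσ·A_surf·T⁴  ⇒  T⁴ = (1−a)S/(4σ).
T⁴ = 0.590·303/(4·5.67×10⁻⁸) = 7.882×10⁸ K⁴.
T = (7.882×10⁸)^(1/4).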